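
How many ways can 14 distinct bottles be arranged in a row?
14! = 87178291200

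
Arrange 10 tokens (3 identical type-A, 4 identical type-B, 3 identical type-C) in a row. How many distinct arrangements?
10! / (3! × 4! × 3!) = 4200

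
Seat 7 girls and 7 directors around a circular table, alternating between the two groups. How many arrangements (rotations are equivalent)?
Fix one of the girls: (7-1)! ways for the remaining girls, × 7! ways for the directors = 720 × 5040 = 3628800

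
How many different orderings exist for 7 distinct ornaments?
7! = 5040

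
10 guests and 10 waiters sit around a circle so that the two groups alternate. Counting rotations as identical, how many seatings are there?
Fix one of the guests: (10-1)! ways for the remaining guests, × 10! ways for the waiters = 362880 × 3628800 = 1316818944000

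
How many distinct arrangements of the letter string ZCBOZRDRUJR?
11! / (1! × 1! × 2! × 1! × 1! × 1! × 1! × 3!) = 3326400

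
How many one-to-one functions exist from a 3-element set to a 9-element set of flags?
P(9,3) = 9!/(9-3)! = 504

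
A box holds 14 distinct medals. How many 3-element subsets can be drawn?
C(14,3) = 14!/(3!×11!) = 364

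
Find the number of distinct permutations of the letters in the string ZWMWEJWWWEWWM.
13! / (1! × 2! × 7! × 1! × 2!) = 308880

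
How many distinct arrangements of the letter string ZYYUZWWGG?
9! / (2! × 2! × 2! × 1! × 2!) = 22680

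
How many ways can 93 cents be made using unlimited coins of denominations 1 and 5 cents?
Coefficient of x^93 in 1/(1-x^1) · 1/(1-x^5). Use j coins of 5 for j = 0..⌊93/5⌋ = 18, the rest in 1s: 18 + 1 = 19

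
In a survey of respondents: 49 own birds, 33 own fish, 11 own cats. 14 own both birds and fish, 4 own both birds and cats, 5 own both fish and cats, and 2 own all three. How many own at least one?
|A∪B∪C| = 49+33+11-14-4-5+2 = 72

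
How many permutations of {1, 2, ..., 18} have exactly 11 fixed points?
Choose the 11 fixed points C(18,11) = 31824, derange the rest: !7 = Σ_{j=0}^{7} (-1)^j·7!/j! = 5040 - 5040 + 2520 - 840 + 210 - 42 + 7 - 1 = 1854. Product = 31824 × 1854 = 59001696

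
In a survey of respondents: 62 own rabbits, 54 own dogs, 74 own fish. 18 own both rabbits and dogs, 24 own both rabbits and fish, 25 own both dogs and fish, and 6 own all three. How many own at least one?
|A∪B∪C| = 62+54+74-18-24-25+6 = 129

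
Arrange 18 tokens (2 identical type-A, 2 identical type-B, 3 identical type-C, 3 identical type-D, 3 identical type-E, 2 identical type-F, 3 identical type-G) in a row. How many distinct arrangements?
18! / (2! × 2! × 3! × 3! × 3! × 2! × 3!) = 617512896000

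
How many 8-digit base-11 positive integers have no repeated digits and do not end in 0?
Last digit: 10 nonzero choices. First digit: 9 (nonzero, ≠last). Middle 6: P(9,6) = 60480. Total = 5443200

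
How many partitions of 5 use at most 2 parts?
By conjugation, equals partitions of 5 into parts ≤ 2. Let r_j(i) = number of partitions of i into parts ≤ j, for i = 0..5. r_1(i) = 1 for all i; r_j(i) = r_{j-1}(i) + r_j(i-j). Rows j = 2..2: ≤2: 1 1 2 2 3 3. r_2(5) = 3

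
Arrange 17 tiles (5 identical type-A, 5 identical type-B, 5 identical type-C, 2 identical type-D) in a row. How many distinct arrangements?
17! / (5! × 5! × 5! × 2!) = 102918816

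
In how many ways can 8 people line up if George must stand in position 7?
Fix one position: (8-1)! = 5040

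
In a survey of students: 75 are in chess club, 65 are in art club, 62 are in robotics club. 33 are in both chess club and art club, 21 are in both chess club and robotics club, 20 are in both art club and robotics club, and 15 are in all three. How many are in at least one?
|A∪B∪C| = 75+65+62-33-21-20+15 = 143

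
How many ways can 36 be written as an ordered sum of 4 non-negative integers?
C(36+4-1, 4-1) = C(39, 3) = 9139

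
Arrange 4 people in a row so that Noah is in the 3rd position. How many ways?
Fix one position: (4-1)! = 6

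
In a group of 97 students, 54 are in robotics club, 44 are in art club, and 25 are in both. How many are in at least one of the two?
|A∪B| = |A| + |B| - |A∩B| = 54 + 44 - 25 = 73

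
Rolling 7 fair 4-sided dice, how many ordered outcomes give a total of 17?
Coefficient of x^17 in (x + x² + ... + x^4)^7. By inclusion-exclusion on dice exceeding 4: Σ_j (-1)^j C(7,j)·C(17-1-4j, 6) = C(7,0)·C(16,6) - C(7,1)·C(12,6) + C(7,2)·C(8,6) = 1·8008 - 7·924 + 21·28 = 2128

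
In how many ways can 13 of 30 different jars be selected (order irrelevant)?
C(30,13) = 30!/(13!×17!) = 119759850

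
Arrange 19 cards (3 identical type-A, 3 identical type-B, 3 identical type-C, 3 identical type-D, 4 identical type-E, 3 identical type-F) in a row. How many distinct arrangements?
19! / (3! × 3! × 3! × 3! × 4! × 3!) = 651819168000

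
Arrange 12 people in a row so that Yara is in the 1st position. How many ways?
Fix one position: (12-1)! = 39916800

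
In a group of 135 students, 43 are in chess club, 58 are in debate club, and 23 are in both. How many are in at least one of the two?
|A∪B| = |A| + |B| - |A∩B| = 43 + 58 - 23 = 78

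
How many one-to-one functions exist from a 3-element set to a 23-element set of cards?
P(23,3) = 23!/(23-3)! = 10626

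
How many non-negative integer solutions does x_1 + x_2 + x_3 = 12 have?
C(12+3-1, 3-1) = C(14, 2) = 91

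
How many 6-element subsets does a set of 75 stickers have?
C(75,6) = 75!/(6!×69!) = 201359550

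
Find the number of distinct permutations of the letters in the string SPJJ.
4! / (2! × 1! × 1!) = 12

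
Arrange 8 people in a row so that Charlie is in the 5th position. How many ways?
Fix one position: (8-1)! = 5040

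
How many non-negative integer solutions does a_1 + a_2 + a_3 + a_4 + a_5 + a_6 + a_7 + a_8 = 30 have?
C(30+8-1, 8-1) = C(37, 7) = 10295472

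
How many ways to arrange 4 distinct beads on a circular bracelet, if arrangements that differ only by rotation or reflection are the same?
(4-1)!/2 = 6/2 = 3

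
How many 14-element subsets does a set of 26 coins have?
C(26,14) = 26!/(14!×12!) = 9657700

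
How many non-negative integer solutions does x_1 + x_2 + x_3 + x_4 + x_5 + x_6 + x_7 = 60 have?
C(60+7-1, 7-1) = C(66, 6) = 90858768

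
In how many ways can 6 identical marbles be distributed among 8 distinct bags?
C(6+8-1, 8-1) = C(13, 7) = 1716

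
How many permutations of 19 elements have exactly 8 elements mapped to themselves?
Choose the 8 fixed points C(19,8) = 75582, derange the rest: !11 = Σ_{j=0}^{11} (-1)^j·11!/j! = 39916800 - 39916800 + 19958400 - 6652800 + 1663200 - 332640 + 55440 - 7920 + 990 - 110 + 11 - 1 = 14684570. Product = 75582 × 14684570 = 1109889169740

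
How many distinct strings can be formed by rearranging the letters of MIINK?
5! / (1! × 1! × 1! × 2!) = 60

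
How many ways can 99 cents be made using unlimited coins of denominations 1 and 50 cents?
Coefficient of x^99 in 1/(1-x^1) · 1/(1-x^50). Use j coins of 50 for j = 0..⌊99/50⌋ = 1, the rest in 1s: 1 + 1 = 2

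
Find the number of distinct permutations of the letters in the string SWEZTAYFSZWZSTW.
15! / (3! × 3! × 1! × 1! × 3! × 1! × 2! × 1!) = 3027024000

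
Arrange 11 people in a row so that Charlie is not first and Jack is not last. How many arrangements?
By inclusion-exclusion: 11! - 2×(11-1)! + (11-2)! = 39916800 - 7257600 + 362880 = 33022080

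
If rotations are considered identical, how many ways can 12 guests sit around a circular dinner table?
Circular: fix one position, arrange the rest. (12-1)! = 39916800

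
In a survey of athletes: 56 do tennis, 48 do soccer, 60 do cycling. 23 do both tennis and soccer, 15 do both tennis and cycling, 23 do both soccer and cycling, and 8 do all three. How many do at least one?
|A∪B∪C| = 56+48+60-23-15-23+8 = 111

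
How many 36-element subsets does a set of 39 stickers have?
C(39,36) = 39!/(36!×3!) = 9139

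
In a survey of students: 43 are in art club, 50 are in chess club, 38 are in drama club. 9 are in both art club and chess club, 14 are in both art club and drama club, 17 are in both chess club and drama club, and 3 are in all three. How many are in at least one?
|A∪B∪C| = 43+50+38-9-14-17+3 = 94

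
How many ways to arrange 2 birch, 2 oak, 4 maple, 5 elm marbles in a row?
13! / (2! × 2! × 4! × 5!) = 540540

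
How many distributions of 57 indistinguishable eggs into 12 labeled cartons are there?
C(57+12-1, 12-1) = C(68, 11) = 1533058025824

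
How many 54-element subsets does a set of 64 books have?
C(64,54) = 64!/(54!×10!) = 151473214816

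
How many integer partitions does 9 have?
Pentagonal recurrence p(n) = p(n-1) + p(n-2) - p(n-5) - p(n-7) + p(n-12) + p(n-15) - ... gives p(0..8) = 1, 1, 2, 3, 5, 7, 11, 15, 22. p(9) = p(8) + p(7) - p(4) - p(2) = 22 + 15 - 5 - 2 = 30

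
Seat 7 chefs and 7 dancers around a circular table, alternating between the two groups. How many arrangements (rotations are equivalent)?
Fix one of the chefs: (7-1)! ways for the remaining chefs, × 7! ways for the dancers = 720 × 5040 = 3628800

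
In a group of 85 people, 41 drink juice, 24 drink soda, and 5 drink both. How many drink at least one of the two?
|A∪B| = |A| + |B| - |A∩B| = 41 + 24 - 5 = 60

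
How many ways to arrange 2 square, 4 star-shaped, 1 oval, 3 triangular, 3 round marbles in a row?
13! / (2! × 4! × 1! × 3! × 3!) = 3603600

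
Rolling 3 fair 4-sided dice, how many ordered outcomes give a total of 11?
Coefficient of x^11 in (x + x² + ... + x^4)^3. By inclusion-exclusion on dice exceeding 4: Σ_j (-1)^j C(3,j)·C(11-1-4j, 2) = C(3,0)·C(10,2) - C(3,1)·C(6,2) + C(3,2)·C(2,2) = 1·45 - 3·15 + 3·1 = 3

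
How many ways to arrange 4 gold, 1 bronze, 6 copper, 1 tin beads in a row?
12! / (4! × 1! × 6! × 1!) = 27720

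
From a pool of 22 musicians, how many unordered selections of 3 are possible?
C(22,3) = 22!/(3!×19!) = 1540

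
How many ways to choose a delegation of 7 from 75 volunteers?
C(75,7) = 75!/(7!×68!) = 1984829850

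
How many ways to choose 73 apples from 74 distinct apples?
C(74,73) = 74!/(73!×1!) = 74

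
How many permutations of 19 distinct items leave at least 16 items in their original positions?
Exactly j fixed points: C(19,j)·!(19-j); sum over j ≥ 16 (derangement numbers via !m = (m-1)·(!(m-1) + !(m-2)): !0..!3 = 1, 0, 1, 2). Σ_{j=16}^{19} C(19,j)·!(19-j) = C(19,16)·!3 + C(19,17)·!2 + C(19,18)·!1 + C(19,19)·!0 = 969·2 + 171·1 + 19·0 + 1·1 = 2110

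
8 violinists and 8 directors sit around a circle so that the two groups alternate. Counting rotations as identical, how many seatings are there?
Fix one of the violinists: (8-1)! ways for the remaining violinists, × 8! ways for the directors = 5040 × 40320 = 203212800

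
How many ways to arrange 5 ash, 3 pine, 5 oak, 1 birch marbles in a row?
14! / (5! × 3! × 5! × 1!) = 1009008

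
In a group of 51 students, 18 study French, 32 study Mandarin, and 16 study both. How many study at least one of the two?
|A∪B| = |A| + |B| - |A∩B| = 18 + 32 - 16 = 34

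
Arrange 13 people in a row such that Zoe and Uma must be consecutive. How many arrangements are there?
Treat the 2 as one block: (13-2+1)! × 2! = 479001600 × 2 = 958003200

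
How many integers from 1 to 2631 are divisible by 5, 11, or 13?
⌊2631/5⌋+⌊2631/11⌋+⌊2631/13⌋ - ⌊2631/55⌋-⌊2631/65⌋-⌊2631/143⌋ + ⌊2631/715⌋ = 526+239+202 - 47-40-18 + 3 = 865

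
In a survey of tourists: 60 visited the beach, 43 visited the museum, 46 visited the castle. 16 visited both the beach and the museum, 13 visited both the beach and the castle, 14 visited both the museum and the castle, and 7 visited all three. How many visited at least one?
|A∪B∪C| = 60+43+46-16-13-14+7 = 113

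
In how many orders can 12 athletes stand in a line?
12! = 479001600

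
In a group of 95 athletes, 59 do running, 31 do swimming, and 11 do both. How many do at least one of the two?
|A∪B| = |A| + |B| - |A∩B| = 59 + 31 - 11 = 79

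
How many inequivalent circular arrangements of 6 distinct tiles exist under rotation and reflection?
(6-1)!/2 = 120/2 = 60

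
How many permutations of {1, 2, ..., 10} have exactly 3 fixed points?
Choose the 3 fixed points C(10,3) = 120, derange the rest: !7 = Σ_{j=0}^{7} (-1)^j·7!/j! = 5040 - 5040 + 2520 - 840 + 210 - 42 + 7 - 1 = 1854. Product = 120 × 1854 = 222480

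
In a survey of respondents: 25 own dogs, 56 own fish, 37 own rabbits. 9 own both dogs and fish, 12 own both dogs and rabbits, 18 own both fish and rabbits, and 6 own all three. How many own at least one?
|A∪B∪C| = 25+56+37-9-12-18+6 = 85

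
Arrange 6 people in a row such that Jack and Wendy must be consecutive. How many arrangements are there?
Treat the 2 as one block: (6-2+1)! × 2! = 120 × 2 = 240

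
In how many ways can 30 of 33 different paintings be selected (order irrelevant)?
C(33,30) = 33!/(30!×3!) = 5456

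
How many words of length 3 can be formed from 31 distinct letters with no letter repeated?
P(31,3) = 31!/(31-3)! = 26970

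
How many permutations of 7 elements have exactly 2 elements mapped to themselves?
Choose the 2 fixed points C(7,2) = 21, derange the rest: !5 = Σ_{j=0}^{5} (-1)^j·5!/j! = 120 - 120 + 60 - 20 + 5 - 1 = 44. Product = 21 × 44 = 924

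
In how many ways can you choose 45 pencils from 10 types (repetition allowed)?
C(45+10-1, 10-1) = C(54, 9) = 5317936260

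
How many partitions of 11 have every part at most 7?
Let r_j(i) = number of partitions of i into parts ≤ j, for i = 0..11. r_1(i) = 1 for all i; r_j(i) = r_{j-1}(i) + r_j(i-j). Rows j = 2..7: ≤2: 1 1 2 2 3 3 4 4 5 5 6 6; ≤3: 1 1 2 3 4 5 7 8 10 12 14 16; ≤4: 1 1 2 3 5 6 9 11 15 18 23 27; ≤5: 1 1 2 3 5 7 10 13 18 23 30 37; ≤6: 1 1 2 3 5 7 11 14 20 26 35 44; ≤7: 1 1 2 3 5 7 11 15 21 28 38 49. r_7(11) = 49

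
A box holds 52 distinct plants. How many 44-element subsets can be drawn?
C(52,44) = 52!/(44!×8!) = 752538150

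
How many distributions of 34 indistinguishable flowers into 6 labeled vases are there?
C(34+6-1, 6-1) = C(39, 5) = 575757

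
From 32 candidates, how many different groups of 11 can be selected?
C(32,11) = 32!/(11!×21!) = 129024480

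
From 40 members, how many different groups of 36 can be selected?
C(40,36) = 40!/(36!×4!) = 91390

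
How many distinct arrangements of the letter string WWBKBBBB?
8! / (5! × 1! × 2!) = 168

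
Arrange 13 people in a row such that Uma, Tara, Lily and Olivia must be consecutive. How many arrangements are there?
Treat the 4 as one block: (13-4+1)! × 4! = 3628800 × 24 = 87091200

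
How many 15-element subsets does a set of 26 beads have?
C(26,15) = 26!/(15!×11!) = 7726160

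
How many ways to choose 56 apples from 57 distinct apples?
C(57,56) = 57!/(56!×1!) = 57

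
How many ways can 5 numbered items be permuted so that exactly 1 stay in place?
Choose the 1 fixed point C(5,1) = 5, derange the rest: !4 = Σ_{j=0}^{4} (-1)^j·4!/j! = 24 - 24 + 12 - 4 + 1 = 9. Product = 5 × 9 = 45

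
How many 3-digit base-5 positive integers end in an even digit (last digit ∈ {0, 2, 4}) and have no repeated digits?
Last∈{0,2,4}. Last=0: 12. Last nonzero: 2×3×P(3,1) = 18. Total = 30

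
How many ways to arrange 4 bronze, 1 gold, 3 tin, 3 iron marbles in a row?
11! / (4! × 1! × 3! × 3!) = 46200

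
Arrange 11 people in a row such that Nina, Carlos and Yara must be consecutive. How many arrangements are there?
Treat the 3 as one block: (11-3+1)! × 3! = 362880 × 6 = 2177280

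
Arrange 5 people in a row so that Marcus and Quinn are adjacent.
Treat as block: (5-1)! × 2! = 24 × 2 = 48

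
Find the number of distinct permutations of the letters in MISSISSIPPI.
11! / (1! × 4! × 4! × 2!) = 34650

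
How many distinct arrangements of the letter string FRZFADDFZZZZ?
12! / (1! × 5! × 2! × 1! × 3!) = 332640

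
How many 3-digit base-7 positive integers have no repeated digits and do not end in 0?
Last digit: 6 nonzero choices. First digit: 5 (nonzero, ≠last). Middle 1: P(5,1) = 5. Total = 150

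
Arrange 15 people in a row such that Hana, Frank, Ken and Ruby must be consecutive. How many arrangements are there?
Treat the 4 as one block: (15-4+1)! × 4! = 479001600 × 24 = 11496038400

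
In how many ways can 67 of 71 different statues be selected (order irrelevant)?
C(71,67) = 71!/(67!×4!) = 971635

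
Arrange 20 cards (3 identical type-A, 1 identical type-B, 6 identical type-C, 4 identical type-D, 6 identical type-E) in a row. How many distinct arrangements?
20! / (3! × 1! × 6! × 4! × 6!) = 32590958400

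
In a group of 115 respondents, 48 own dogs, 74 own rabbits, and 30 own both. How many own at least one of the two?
|A∪B| = |A| + |B| - |A∩B| = 48 + 74 - 30 = 92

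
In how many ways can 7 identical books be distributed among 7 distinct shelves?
C(7+7-1, 7-1) = C(13, 6) = 1716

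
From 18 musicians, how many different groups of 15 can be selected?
C(18,15) = 18!/(15!×3!) = 816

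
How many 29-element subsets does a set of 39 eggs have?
C(39,29) = 39!/(29!×10!) = 635745396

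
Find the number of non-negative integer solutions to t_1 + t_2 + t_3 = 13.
C(13+3-1, 3-1) = C(15, 2) = 105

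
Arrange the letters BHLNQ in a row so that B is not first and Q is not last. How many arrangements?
By inclusion-exclusion: 5! - 2×(5-1)! + (5-2)! = 120 - 48 + 6 = 78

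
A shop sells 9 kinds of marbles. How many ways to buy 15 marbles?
C(15+9-1, 9-1) = C(23, 8) = 490314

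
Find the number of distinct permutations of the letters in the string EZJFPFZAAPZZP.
13! / (2! × 2! × 3! × 1! × 1! × 4!) = 10810800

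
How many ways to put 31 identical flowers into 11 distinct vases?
C(31+11-1, 11-1) = C(41, 10) = 1121099408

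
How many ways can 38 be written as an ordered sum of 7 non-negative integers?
C(38+7-1, 7-1) = C(44, 6) = 7059052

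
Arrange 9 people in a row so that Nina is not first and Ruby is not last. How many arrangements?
By inclusion-exclusion: 9! - 2×(9-1)! + (9-2)! = 362880 - 80640 + 5040 = 287280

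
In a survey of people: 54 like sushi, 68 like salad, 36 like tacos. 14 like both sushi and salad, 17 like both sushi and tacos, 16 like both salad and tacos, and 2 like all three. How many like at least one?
|A∪B∪C| = 54+68+36-14-17-16+2 = 113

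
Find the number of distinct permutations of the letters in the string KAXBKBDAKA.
10! / (3! × 1! × 3! × 2! × 1!) = 50400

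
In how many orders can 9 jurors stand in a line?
9! = 362880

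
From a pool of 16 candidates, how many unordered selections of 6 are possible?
C(16,6) = 16!/(6!×10!) = 8008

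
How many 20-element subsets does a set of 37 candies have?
C(37,20) = 37!/(20!×17!) = 15905368710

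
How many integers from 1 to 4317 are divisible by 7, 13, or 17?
⌊4317/7⌋+⌊4317/13⌋+⌊4317/17⌋ - ⌊4317/91⌋-⌊4317/119⌋-⌊4317/221⌋ + ⌊4317/1547⌋ = 616+332+253 - 47-36-19 + 2 = 1101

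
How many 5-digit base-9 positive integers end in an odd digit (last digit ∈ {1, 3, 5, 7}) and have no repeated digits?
Last∈{1,3,5,7}. Last=0: 0. Last nonzero: 4×7×P(7,3) = 5880. Total = 5880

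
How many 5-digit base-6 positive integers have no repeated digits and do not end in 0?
Last digit: 5 nonzero choices. First digit: 4 (nonzero, ≠last). Middle 3: P(4,3) = 24. Total = 480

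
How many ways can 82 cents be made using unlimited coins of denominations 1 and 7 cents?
Coefficient of x^82 in 1/(1-x^1) · 1/(1-x^7). Use j coins of 7 for j = 0..⌊82/7⌋ = 11, the rest in 1s: 11 + 1 = 12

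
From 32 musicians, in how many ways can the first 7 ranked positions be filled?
P(32,7) = 32!/(32-7)! = 16963914240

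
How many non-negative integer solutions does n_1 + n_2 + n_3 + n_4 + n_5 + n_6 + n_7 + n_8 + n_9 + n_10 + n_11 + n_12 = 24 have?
C(24+12-1, 12-1) = C(35, 11) = 417225900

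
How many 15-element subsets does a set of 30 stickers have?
C(30,15) = 30!/(15!×15!) = 155117520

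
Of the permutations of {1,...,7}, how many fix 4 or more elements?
Exactly j fixed points: C(7,j)·!(7-j); sum over j ≥ 4 (derangement numbers via !m = (m-1)·(!(m-1) + !(m-2)): !0..!3 = 1, 0, 1, 2). Σ_{j=4}^{7} C(7,j)·!(7-j) = C(7,4)·!3 + C(7,5)·!2 + C(7,6)·!1 + C(7,7)·!0 = 35·2 + 21·1 + 7·0 + 1·1 = 92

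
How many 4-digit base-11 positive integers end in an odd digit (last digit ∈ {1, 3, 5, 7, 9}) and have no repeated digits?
Last∈{1,3,5,7,9}. Last=0: 0. Last nonzero: 5×9×P(9,2) = 3240. Total = 3240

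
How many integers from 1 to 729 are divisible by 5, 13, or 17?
⌊729/5⌋+⌊729/13⌋+⌊729/17⌋ - ⌊729/65⌋-⌊729/85⌋-⌊729/221⌋ + ⌊729/1105⌋ = 145+56+42 - 11-8-3 + 0 = 221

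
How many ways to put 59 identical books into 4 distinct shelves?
C(59+4-1, 4-1) = C(62, 3) = 37820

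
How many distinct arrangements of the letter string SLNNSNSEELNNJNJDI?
17! / (1! × 2! × 2! × 6! × 3! × 1! × 2!) = 10291881600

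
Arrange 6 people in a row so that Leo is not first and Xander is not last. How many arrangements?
By inclusion-exclusion: 6! - 2×(6-1)! + (6-2)! = 720 - 240 + 24 = 504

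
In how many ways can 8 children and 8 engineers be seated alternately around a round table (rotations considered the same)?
Fix one of the children: (8-1)! ways for the remaining children, × 8! ways for the engineers = 5040 × 40320 = 203212800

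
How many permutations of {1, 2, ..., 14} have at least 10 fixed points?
Exactly j fixed points: C(14,j)·!(14-j); sum over j ≥ 10 (derangement numbers via !m = (m-1)·(!(m-1) + !(m-2)): !0..!4 = 1, 0, 1, 2, 9). Σ_{j=10}^{14} C(14,j)·!(14-j) = C(14,10)·!4 + C(14,11)·!3 + C(14,12)·!2 + C(14,13)·!1 + C(14,14)·!0 = 1001·9 + 364·2 + 91·1 + 14·0 + 1·1 = 9829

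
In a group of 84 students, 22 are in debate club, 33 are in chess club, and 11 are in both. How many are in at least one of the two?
|A∪B| = |A| + |B| - |A∩B| = 22 + 33 - 11 = 44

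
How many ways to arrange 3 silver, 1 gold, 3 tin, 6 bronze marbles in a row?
13! / (3! × 1! × 3! × 6!) = 240240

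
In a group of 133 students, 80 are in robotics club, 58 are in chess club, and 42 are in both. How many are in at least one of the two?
|A∪B| = |A| + |B| - |A∩B| = 80 + 58 - 42 = 96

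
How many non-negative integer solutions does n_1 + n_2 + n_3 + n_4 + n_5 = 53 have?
C(53+5-1, 5-1) = C(57, 4) = 395010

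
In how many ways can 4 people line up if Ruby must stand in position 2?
Fix one position: (4-1)! = 6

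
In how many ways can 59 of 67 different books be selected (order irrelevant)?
C(67,59) = 67!/(59!×8!) = 6522361560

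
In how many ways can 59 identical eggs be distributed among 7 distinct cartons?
C(59+7-1, 7-1) = C(65, 6) = 82598880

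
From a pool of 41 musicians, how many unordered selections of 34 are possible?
C(41,34) = 41!/(34!×7!) = 22481940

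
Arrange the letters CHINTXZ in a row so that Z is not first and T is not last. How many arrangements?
By inclusion-exclusion: 7! - 2×(7-1)! + (7-2)! = 5040 - 1440 + 120 = 3720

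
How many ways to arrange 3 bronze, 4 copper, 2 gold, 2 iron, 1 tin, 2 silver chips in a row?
14! / (3! × 4! × 2! × 2! × 1! × 2!) = 75675600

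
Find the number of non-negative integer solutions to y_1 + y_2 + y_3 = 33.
C(33+3-1, 3-1) = C(35, 2) = 595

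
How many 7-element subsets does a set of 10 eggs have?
C(10,7) = 10!/(7!×3!) = 120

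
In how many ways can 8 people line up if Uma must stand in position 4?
Fix one position: (8-1)! = 5040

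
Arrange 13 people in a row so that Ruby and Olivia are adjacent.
Treat as block: (13-1)! × 2! = 479001600 × 2 = 958003200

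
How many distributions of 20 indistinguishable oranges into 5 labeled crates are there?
C(20+5-1, 5-1) = C(24, 4) = 10626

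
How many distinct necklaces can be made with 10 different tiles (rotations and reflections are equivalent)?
(10-1)!/2 = 362880/2 = 181440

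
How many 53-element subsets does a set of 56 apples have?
C(56,53) = 56!/(53!×3!) = 27720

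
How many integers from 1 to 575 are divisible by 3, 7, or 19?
⌊575/3⌋+⌊575/7⌋+⌊575/19⌋ - ⌊575/21⌋-⌊575/57⌋-⌊575/133⌋ + ⌊575/399⌋ = 191+82+30 - 27-10-4 + 1 = 263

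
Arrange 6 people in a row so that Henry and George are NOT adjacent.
Total - adjacent = 6! - (6-1)!×2 = 720 - 240 = 480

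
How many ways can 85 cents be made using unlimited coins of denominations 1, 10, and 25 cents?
Coefficient of x^85 in 1/(1-x^1) · 1/(1-x^10) · 1/(1-x^25). Case on j = number of 25-cent coins (j = 0..3); remainder r = 85 - 25j is made from {1,10} in ⌊r/10⌋+1 ways. r = 85, 60, 35, 10 → 9 + 7 + 4 + 2 = 22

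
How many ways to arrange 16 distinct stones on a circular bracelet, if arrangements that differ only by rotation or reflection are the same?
(16-1)!/2 = 1307674368000/2 = 653837184000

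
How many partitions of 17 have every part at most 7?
Let r_j(i) = number of partitions of i into parts ≤ j, for i = 0..17. r_1(i) = 1 for all i; r_j(i) = r_{j-1}(i) + r_j(i-j). Rows j = 2..7: ≤2: 1 1 2 2 3 3 4 4 5 5 6 6 7 7 8 8 9 9; ≤3: 1 1 2 3 4 5 7 8 10 12 14 16 19 21 24 27 30 33; ≤4: 1 1 2 3 5 6 9 11 15 18 23 27 34 39 47 54 64 72; ≤5: 1 1 2 3 5 7 10 13 18 23 30 37 47 57 70 84 101 119; ≤6: 1 1 2 3 5 7 11 14 20 26 35 44 58 71 90 110 136 163; ≤7: 1 1 2 3 5 7 11 15 21 28 38 49 65 82 105 131 164 201. r_7(17) = 201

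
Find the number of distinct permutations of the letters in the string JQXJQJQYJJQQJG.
14! / (1! × 1! × 5! × 6! × 1!) = 1009008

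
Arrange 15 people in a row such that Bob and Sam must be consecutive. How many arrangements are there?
Treat the 2 as one block: (15-2+1)! × 2! = 87178291200 × 2 = 174356582400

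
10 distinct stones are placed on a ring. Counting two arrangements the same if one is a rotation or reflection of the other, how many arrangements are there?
(10-1)!/2 = 362880/2 = 181440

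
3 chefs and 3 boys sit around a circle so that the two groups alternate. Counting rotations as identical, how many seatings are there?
Fix one of the chefs: (3-1)! ways for the remaining chefs, × 3! ways for the boys = 2 × 6 = 12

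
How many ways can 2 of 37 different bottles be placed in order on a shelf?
P(37,2) = 37!/(37-2)! = 1332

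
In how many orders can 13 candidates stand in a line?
13! = 6227020800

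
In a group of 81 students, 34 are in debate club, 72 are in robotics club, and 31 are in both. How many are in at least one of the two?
|A∪B| = |A| + |B| - |A∩B| = 34 + 72 - 31 = 75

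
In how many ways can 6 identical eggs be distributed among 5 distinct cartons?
C(6+5-1, 5-1) = C(10, 4) = 210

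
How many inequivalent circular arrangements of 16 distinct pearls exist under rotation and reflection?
(16-1)!/2 = 1307674368000/2 = 653837184000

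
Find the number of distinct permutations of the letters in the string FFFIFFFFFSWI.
12! / (8! × 1! × 2! × 1!) = 5940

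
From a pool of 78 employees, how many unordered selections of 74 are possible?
C(78,74) = 78!/(74!×4!) = 1426425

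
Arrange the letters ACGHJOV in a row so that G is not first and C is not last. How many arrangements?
By inclusion-exclusion: 7! - 2×(7-1)! + (7-2)! = 5040 - 1440 + 120 = 3720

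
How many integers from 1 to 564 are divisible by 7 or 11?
⌊564/7⌋ + ⌊564/11⌋ - ⌊564/77⌋ = 80 + 51 - 7 = 124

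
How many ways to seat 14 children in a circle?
Circular: fix one position, arrange the rest. (14-1)! = 6227020800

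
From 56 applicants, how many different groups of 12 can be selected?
C(56,12) = 56!/(12!×44!) = 558383307300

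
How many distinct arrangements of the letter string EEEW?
4! / (3! × 1!) = 4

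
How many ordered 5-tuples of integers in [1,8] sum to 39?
Coefficient of x^39 in (x + x² + ... + x^8)^5. By inclusion-exclusion on dice exceeding 8: Σ_j (-1)^j C(5,j)·C(39-1-8j, 4) = C(5,0)·C(38,4) - C(5,1)·C(30,4) + C(5,2)·C(22,4) - C(5,3)·C(14,4) + C(5,4)·C(6,4) = 1·73815 - 5·27405 + 10·7315 - 10·1001 + 5·15 = 5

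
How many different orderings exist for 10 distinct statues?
10! = 3628800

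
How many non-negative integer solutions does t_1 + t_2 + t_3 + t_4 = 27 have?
C(27+4-1, 4-1) = C(30, 3) = 4060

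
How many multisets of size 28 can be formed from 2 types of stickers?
C(28+2-1, 2-1) = C(29, 1) = 29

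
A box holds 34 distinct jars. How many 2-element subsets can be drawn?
C(34,2) = 34!/(2!×32!) = 561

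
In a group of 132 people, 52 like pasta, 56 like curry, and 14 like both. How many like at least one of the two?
|A∪B| = |A| + |B| - |A∩B| = 52 + 56 - 14 = 94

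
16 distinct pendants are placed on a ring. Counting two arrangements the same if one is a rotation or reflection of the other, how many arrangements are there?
(16-1)!/2 = 1307674368000/2 = 653837184000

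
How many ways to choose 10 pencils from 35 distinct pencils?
C(35,10) = 35!/(10!×25!) = 183579396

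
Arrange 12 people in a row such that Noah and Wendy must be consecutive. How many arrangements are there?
Treat the 2 as one block: (12-2+1)! × 2! = 39916800 × 2 = 79833600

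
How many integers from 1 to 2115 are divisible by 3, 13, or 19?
⌊2115/3⌋+⌊2115/13⌋+⌊2115/19⌋ - ⌊2115/39⌋-⌊2115/57⌋-⌊2115/247⌋ + ⌊2115/741⌋ = 705+162+111 - 54-37-8 + 2 = 881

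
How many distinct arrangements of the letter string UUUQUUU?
7! / (1! × 6!) = 7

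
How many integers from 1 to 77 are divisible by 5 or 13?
⌊77/5⌋ + ⌊77/13⌋ - ⌊77/65⌋ = 15 + 5 - 1 = 19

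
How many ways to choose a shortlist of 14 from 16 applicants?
C(16,14) = 16!/(14!×2!) = 120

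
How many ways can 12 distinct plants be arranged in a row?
12! = 479001600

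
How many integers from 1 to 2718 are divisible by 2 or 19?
⌊2718/2⌋ + ⌊2718/19⌋ - ⌊2718/38⌋ = 1359 + 143 - 71 = 1431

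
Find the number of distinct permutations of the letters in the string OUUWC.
5! / (2! × 1! × 1! × 1!) = 60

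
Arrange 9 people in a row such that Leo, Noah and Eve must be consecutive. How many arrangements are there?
Treat the 3 as one block: (9-3+1)! × 3! = 5040 × 6 = 30240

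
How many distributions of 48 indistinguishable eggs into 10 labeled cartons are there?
C(48+10-1, 10-1) = C(57, 9) = 8996462475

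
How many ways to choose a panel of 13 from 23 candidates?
C(23,13) = 23!/(13!×10!) = 1144066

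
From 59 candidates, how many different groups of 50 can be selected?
C(59,50) = 59!/(50!×9!) = 12565671261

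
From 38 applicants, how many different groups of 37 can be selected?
C(38,37) = 38!/(37!×1!) = 38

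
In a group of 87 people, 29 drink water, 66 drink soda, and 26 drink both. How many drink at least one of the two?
|A∪B| = |A| + |B| - |A∩B| = 29 + 66 - 26 = 69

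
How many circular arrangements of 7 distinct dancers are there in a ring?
Circular: fix one position, arrange the rest. (7-1)! = 720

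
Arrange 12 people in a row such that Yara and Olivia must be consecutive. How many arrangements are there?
Treat the 2 as one block: (12-2+1)! × 2! = 39916800 × 2 = 79833600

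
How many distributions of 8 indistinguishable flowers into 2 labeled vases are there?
C(8+2-1, 2-1) = C(9, 1) = 9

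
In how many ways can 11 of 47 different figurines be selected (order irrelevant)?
C(47,11) = 47!/(11!×36!) = 17417133617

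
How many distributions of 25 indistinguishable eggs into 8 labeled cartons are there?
C(25+8-1, 8-1) = C(32, 7) = 3365856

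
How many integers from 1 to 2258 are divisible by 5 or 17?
⌊2258/5⌋ + ⌊2258/17⌋ - ⌊2258/85⌋ = 451 + 132 - 26 = 557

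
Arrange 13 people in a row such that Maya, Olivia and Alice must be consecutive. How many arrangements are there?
Treat the 3 as one block: (13-3+1)! × 3! = 39916800 × 6 = 239500800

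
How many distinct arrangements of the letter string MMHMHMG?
7! / (1! × 2! × 4!) = 105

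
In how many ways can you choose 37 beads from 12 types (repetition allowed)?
C(37+12-1, 12-1) = C(48, 11) = 22595200368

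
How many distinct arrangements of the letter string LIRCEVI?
7! / (1! × 1! × 1! × 2! × 1! × 1!) = 2520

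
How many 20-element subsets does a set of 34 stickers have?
C(34,20) = 34!/(20!×14!) = 1391975640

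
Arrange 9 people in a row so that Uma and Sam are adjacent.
Treat as block: (9-1)! × 2! = 40320 × 2 = 80640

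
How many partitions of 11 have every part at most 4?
Let r_j(i) = number of partitions of i into parts ≤ j, for i = 0..11. r_1(i) = 1 for all i; r_j(i) = r_{j-1}(i) + r_j(i-j). Rows j = 2..4: ≤2: 1 1 2 2 3 3 4 4 5 5 6 6; ≤3: 1 1 2 3 4 5 7 8 10 12 14 16; ≤4: 1 1 2 3 5 6 9 11 15 18 23 27. r_4(11) = 27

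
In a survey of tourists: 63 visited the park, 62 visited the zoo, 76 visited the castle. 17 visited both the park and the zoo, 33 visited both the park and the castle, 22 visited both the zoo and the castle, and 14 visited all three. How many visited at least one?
|A∪B∪C| = 63+62+76-17-33-22+14 = 143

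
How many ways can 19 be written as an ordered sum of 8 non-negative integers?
C(19+8-1, 8-1) = C(26, 7) = 657800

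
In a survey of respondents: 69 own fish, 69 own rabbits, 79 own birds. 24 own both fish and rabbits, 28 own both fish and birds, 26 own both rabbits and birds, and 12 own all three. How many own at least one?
|A∪B∪C| = 69+69+79-24-28-26+12 = 151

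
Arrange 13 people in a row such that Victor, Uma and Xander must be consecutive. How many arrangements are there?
Treat the 3 as one block: (13-3+1)! × 3! = 39916800 × 6 = 239500800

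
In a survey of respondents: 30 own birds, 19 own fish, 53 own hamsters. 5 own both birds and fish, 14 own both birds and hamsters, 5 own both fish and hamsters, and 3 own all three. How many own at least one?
|A∪B∪C| = 30+19+53-5-14-5+3 = 81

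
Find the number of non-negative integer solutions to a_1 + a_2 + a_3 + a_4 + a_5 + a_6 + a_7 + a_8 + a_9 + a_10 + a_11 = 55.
C(55+11-1, 11-1) = C(65, 10) = 179013799328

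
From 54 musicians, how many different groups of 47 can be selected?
C(54,47) = 54!/(47!×7!) = 177100560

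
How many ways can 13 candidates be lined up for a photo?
13! = 6227020800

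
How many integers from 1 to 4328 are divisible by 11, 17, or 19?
⌊4328/11⌋+⌊4328/17⌋+⌊4328/19⌋ - ⌊4328/187⌋-⌊4328/209⌋-⌊4328/323⌋ + ⌊4328/3553⌋ = 393+254+227 - 23-20-13 + 1 = 819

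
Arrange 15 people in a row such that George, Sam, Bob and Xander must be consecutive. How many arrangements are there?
Treat the 4 as one block: (15-4+1)! × 4! = 479001600 × 24 = 11496038400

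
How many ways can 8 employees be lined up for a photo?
8! = 40320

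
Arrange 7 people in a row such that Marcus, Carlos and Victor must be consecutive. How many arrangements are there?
Treat the 3 as one block: (7-3+1)! × 3! = 120 × 6 = 720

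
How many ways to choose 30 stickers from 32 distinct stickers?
C(32,30) = 32!/(30!×2!) = 496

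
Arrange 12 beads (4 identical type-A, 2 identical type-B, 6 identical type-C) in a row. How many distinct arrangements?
12! / (4! × 2! × 6!) = 13860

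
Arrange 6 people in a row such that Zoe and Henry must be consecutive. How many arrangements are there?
Treat the 2 as one block: (6-2+1)! × 2! = 120 × 2 = 240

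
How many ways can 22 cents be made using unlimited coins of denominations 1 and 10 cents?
Coefficient of x^22 in 1/(1-x^1) · 1/(1-x^10). Use j coins of 10 for j = 0..⌊22/10⌋ = 2, the rest in 1s: 2 + 1 = 3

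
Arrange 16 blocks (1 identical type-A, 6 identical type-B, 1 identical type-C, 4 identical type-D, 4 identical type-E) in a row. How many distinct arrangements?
16! / (1! × 6! × 1! × 4! × 4!) = 50450400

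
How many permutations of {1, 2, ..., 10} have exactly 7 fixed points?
Choose the 7 fixed points C(10,7) = 120, derange the rest: !3 = Σ_{j=0}^{3} (-1)^j·3!/j! = 6 - 6 + 3 - 1 = 2. Product = 120 × 2 = 240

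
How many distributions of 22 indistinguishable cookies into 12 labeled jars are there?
C(22+12-1, 12-1) = C(33, 11) = 193536720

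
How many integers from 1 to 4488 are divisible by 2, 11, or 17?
⌊4488/2⌋+⌊4488/11⌋+⌊4488/17⌋ - ⌊4488/22⌋-⌊4488/34⌋-⌊4488/187⌋ + ⌊4488/374⌋ = 2244+408+264 - 204-132-24 + 12 = 2568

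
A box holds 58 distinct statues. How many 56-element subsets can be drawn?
C(58,56) = 58!/(56!×2!) = 1653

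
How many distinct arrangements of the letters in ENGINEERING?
11! / (3! × 3! × 2! × 2! × 1!) = 277200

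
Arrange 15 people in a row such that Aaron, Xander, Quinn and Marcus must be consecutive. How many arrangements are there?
Treat the 4 as one block: (15-4+1)! × 4! = 479001600 × 24 = 11496038400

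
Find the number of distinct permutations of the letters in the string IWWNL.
5! / (1! × 2! × 1! × 1!) = 60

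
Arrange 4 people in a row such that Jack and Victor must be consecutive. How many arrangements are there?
Treat the 2 as one block: (4-2+1)! × 2! = 6 × 2 = 12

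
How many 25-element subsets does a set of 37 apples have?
C(37,25) = 37!/(25!×12!) = 1852482996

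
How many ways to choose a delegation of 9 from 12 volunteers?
C(12,9) = 12!/(9!×3!) = 220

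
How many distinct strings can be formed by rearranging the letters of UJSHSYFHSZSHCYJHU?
17! / (1! × 2! × 1! × 4! × 4! × 2! × 2! × 1!) = 77189112000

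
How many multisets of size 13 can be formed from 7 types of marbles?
C(13+7-1, 7-1) = C(19, 6) = 27132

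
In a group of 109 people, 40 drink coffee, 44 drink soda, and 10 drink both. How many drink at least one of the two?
|A∪B| = |A| + |B| - |A∩B| = 40 + 44 - 10 = 74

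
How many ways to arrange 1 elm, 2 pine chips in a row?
3! / (1! × 2!) = 3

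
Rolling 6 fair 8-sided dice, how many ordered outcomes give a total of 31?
Coefficient of x^31 in (x + x² + ... + x^8)^6. By inclusion-exclusion on dice exceeding 8: Σ_j (-1)^j C(6,j)·C(31-1-8j, 5) = C(6,0)·C(30,5) - C(6,1)·C(22,5) + C(6,2)·C(14,5) - C(6,3)·C(6,5) = 1·142506 - 6·26334 + 15·2002 - 20·6 = 14412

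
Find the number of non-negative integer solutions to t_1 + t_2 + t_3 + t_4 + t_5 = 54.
C(54+5-1, 5-1) = C(58, 4) = 424270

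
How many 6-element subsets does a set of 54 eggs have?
C(54,6) = 54!/(6!×48!) = 25827165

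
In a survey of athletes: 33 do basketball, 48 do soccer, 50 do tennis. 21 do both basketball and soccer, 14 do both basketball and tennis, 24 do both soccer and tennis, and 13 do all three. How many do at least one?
|A∪B∪C| = 33+48+50-21-14-24+13 = 85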